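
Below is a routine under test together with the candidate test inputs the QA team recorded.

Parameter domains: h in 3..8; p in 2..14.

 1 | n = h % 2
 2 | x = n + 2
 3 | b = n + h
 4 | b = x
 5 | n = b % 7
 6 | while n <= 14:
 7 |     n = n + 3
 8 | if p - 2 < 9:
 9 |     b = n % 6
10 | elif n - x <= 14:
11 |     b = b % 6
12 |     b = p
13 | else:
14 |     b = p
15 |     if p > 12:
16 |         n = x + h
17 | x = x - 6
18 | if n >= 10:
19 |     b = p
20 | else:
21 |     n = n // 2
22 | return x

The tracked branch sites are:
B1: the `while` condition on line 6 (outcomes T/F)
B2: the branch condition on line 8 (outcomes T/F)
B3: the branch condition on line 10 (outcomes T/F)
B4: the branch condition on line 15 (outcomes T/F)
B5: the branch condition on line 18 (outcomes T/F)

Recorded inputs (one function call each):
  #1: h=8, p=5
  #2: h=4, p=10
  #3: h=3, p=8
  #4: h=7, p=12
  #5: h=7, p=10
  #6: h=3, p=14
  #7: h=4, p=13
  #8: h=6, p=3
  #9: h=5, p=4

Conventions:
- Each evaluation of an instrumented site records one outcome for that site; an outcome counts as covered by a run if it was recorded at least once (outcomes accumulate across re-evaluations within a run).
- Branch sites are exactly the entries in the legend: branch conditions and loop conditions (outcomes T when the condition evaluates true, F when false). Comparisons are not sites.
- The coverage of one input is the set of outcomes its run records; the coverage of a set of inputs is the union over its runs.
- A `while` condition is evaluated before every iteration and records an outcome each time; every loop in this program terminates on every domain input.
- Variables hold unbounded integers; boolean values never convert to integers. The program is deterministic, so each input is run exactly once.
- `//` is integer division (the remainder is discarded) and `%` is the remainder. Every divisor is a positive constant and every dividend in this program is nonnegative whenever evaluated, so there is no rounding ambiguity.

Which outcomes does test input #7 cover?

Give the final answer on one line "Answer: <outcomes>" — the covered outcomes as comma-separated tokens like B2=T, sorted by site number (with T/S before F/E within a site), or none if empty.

Event log for input #7 (h=4, p=13):
  B1->T, B1->T, B1->T, B1->T, B1->T, B1->F, B2->F, B3->F, B4->T, B5->F
deduplicating events, the covered set is: B1=T, B1=F, B2=F, B3=F, B4=T, B5=F

Answer: B1=T, B1=F, B2=F, B3=F, B4=T, B5=F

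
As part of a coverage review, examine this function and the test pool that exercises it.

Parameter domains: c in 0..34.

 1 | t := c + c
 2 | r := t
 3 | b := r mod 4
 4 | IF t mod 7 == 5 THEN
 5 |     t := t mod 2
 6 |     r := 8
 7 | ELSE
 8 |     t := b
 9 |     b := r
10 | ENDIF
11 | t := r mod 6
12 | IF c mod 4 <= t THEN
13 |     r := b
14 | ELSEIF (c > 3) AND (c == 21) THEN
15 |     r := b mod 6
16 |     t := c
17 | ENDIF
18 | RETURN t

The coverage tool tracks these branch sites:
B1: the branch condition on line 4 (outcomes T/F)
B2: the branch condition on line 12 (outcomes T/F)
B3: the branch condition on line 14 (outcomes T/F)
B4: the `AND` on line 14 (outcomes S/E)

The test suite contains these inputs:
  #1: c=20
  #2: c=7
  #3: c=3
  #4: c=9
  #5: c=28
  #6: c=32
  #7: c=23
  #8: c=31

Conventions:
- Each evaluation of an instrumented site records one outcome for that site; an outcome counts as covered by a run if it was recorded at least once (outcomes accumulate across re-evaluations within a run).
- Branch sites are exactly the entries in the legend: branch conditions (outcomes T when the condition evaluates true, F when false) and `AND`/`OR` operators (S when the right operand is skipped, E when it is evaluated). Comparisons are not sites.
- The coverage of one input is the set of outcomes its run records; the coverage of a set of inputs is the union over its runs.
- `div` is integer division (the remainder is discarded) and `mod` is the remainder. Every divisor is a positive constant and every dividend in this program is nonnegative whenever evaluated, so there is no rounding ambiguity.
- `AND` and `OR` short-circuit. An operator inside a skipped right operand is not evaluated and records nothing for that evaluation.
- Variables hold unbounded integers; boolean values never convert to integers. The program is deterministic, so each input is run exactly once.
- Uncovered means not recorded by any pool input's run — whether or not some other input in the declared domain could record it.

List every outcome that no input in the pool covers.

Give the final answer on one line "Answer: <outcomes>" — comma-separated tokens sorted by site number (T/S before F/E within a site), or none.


test 1 (c=20) fires B1->T, B2->T; hits B1=T, B2=T
test 2 (c=7) fires B1->F, B2->F, B4->E, B3->F; hits B1=F, B2=F, B3=F, B4=E
test 3 (c=3) fires B1->F, B2->F, B4->S, B3->F; hits B1=F, B2=F, B3=F, B4=S
test 4 (c=9) fires B1->F, B2->F, B4->E, B3->F; hits B1=F, B2=F, B3=F, B4=E
test 5 (c=28) fires B1->F, B2->T; hits B1=F, B2=T
test 6 (c=32) fires B1->F, B2->T; hits B1=F, B2=T
test 7 (c=23) fires B1->F, B2->T; hits B1=F, B2=T
test 8 (c=31) fires B1->F, B2->F, B4->E, B3->F; hits B1=F, B2=F, B3=F, B4=E
union over the pool: B1=T, B1=F, B2=T, B2=F, B3=F, B4=S, B4=E
uncovered (1 of 8): B3=T
Answer: B3=T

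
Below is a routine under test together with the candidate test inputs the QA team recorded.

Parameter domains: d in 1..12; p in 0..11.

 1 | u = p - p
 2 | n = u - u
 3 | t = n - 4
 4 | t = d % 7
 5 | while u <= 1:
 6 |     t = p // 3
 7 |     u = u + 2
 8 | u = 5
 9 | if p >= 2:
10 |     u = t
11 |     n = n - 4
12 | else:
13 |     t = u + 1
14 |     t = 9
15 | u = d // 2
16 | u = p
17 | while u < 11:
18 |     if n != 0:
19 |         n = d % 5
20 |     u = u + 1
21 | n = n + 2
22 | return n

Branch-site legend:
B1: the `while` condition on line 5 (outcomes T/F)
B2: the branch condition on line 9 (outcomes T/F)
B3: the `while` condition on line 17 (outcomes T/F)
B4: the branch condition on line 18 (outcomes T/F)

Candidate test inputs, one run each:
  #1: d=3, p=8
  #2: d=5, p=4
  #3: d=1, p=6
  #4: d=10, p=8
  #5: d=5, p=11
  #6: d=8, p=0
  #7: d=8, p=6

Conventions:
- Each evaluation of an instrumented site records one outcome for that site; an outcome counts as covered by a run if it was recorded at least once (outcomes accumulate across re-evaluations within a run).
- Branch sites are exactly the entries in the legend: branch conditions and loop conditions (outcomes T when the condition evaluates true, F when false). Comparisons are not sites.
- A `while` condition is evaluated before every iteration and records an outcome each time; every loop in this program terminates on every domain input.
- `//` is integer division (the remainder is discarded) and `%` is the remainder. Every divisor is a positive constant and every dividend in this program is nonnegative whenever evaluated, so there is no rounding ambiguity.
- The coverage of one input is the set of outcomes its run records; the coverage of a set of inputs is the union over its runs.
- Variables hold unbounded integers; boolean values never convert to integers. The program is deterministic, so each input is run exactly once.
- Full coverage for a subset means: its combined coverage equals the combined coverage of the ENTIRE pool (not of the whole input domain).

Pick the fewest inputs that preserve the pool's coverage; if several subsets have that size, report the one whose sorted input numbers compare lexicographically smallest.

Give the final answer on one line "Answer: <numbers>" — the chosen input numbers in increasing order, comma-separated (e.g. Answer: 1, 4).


input #1, d=3, p=8: outcomes B1=T, B1=F, B2=T, B3=T, B3=F, B4=T
input #2, d=5, p=4: outcomes B1=T, B1=F, B2=T, B3=T, B3=F, B4=T, B4=F
input #3, d=1, p=6: outcomes B1=T, B1=F, B2=T, B3=T, B3=F, B4=T
input #4, d=10, p=8: outcomes B1=T, B1=F, B2=T, B3=T, B3=F, B4=T, B4=F
input #5, d=5, p=11: outcomes B1=T, B1=F, B2=T, B3=F
input #6, d=8, p=0: outcomes B1=T, B1=F, B2=F, B3=T, B3=F, B4=F
input #7, d=8, p=6: outcomes B1=T, B1=F, B2=T, B3=T, B3=F, B4=T
union over all inputs: B1=T, B1=F, B2=T, B2=F, B3=T, B3=F, B4=T, B4=F (8 outcomes)
checked all size-1 subsets: none covers 8 outcomes (max 7/8)
at size 2, {1, 6} reaches all 8 outcomes; every lexicographically earlier size-2 subset fails
Answer: 1, 6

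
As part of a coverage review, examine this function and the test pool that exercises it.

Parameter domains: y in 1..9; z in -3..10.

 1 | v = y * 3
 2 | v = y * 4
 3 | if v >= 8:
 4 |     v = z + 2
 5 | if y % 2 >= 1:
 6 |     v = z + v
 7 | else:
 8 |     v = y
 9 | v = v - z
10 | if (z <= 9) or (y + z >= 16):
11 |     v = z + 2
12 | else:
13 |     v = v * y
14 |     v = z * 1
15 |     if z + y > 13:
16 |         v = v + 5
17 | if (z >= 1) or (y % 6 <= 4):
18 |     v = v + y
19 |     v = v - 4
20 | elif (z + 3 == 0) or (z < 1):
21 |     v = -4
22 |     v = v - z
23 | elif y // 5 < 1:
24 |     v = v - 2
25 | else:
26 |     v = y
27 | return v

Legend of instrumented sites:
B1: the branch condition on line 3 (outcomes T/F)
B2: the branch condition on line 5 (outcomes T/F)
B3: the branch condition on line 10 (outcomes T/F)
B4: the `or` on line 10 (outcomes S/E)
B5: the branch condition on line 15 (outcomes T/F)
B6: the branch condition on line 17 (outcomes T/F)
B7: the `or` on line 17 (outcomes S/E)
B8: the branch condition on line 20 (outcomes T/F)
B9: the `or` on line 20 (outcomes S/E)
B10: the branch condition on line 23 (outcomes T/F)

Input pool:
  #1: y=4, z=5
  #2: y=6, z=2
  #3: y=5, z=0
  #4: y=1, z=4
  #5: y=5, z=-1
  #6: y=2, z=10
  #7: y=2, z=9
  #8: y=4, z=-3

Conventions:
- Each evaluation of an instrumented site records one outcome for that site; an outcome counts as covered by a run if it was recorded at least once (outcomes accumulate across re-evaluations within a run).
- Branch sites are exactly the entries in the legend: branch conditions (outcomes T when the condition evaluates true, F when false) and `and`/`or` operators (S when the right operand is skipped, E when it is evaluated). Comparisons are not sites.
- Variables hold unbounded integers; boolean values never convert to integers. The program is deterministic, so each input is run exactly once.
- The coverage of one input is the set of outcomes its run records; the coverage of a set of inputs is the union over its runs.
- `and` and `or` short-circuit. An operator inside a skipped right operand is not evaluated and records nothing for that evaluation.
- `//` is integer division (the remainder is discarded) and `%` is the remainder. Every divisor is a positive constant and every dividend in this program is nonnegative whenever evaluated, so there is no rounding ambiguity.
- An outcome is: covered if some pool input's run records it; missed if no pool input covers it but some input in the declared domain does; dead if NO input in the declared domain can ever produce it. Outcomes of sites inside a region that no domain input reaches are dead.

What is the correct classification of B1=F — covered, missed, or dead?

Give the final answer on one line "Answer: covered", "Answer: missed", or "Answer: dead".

B1=F is recorded by pool input(s) 4 -> covered

Answer: covered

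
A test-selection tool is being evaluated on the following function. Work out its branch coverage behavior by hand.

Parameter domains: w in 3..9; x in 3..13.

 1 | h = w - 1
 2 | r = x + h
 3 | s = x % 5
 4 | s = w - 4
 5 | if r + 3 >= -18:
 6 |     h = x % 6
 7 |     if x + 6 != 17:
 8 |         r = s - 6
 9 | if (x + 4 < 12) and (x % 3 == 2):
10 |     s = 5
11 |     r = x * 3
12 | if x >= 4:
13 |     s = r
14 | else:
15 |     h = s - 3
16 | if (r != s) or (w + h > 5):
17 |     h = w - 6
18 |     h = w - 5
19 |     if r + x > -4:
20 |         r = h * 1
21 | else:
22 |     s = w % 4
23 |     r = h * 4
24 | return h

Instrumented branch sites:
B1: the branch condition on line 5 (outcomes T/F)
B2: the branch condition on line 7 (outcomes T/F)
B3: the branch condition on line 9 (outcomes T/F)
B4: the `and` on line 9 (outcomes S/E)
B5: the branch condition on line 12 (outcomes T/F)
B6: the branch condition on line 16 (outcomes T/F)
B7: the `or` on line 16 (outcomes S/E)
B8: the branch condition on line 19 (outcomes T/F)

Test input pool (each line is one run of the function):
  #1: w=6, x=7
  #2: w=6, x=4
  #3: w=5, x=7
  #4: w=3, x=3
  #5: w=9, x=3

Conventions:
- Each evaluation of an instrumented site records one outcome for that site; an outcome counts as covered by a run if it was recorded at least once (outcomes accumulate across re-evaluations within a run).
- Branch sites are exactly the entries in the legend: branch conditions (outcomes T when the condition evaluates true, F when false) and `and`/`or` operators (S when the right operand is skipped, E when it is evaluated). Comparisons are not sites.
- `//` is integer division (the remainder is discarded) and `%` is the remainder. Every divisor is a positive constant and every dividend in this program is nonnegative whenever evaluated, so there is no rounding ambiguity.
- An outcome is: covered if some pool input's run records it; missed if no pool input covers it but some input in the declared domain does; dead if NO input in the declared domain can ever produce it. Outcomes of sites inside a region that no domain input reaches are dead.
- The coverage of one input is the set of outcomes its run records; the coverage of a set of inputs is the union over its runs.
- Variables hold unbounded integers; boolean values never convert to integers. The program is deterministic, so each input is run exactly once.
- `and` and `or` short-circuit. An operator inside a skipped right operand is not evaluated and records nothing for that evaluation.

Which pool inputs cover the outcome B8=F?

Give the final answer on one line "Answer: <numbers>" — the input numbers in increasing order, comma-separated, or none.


input #1 (w=6, x=7): never hits B8=F
input #2 (w=6, x=4): never hits B8=F
input #3 (w=5, x=7): never hits B8=F
input #4 (w=3, x=3): hits B8=F
input #5 (w=9, x=3): never hits B8=F
Answer: 4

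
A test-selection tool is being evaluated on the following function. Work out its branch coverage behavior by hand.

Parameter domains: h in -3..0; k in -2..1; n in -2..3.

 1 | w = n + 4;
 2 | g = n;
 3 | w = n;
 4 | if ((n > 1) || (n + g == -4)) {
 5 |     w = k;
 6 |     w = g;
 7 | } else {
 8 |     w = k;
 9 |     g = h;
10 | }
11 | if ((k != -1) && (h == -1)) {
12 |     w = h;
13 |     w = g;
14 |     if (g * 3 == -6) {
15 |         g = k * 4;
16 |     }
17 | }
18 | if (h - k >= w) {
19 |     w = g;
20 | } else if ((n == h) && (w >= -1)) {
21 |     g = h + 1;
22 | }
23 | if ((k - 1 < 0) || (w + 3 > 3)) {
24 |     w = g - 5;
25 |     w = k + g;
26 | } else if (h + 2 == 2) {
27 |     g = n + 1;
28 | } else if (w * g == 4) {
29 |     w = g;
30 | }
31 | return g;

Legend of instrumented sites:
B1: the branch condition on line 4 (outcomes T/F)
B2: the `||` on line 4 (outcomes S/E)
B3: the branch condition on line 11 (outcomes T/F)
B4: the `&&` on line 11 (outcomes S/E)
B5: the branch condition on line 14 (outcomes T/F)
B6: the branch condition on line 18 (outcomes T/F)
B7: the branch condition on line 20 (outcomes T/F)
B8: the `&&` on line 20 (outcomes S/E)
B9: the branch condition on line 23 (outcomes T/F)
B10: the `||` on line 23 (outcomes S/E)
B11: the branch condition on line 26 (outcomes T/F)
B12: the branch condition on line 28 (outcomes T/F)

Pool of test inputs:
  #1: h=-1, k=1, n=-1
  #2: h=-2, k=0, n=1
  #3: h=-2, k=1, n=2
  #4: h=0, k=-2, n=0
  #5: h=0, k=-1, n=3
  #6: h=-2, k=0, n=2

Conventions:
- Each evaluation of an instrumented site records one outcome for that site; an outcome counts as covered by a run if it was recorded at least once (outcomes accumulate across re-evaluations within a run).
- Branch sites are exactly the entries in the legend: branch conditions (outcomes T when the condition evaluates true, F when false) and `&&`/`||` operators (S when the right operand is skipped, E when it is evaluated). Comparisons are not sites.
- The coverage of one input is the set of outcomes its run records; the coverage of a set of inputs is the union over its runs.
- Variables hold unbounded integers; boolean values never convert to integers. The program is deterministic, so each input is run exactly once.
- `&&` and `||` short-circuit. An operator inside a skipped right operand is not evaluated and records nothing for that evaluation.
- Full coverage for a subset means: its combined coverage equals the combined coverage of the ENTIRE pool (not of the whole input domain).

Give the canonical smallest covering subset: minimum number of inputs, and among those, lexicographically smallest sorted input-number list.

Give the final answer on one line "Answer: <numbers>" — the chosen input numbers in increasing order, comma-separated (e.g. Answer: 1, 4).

input #1 (h=-1, k=1, n=-1): covers B1=F, B2=E, B3=T, B4=E, B5=F, B6=F, B7=T, B8=E, B9=F, B10=E, B11=F, B12=F
input #2 (h=-2, k=0, n=1): covers B1=F, B2=E, B3=F, B4=E, B6=F, B7=F, B8=S, B9=T, B10=S
input #3 (h=-2, k=1, n=2): covers B1=T, B2=S, B3=F, B4=E, B6=F, B7=F, B8=S, B9=T, B10=E
input #4 (h=0, k=-2, n=0): covers B1=F, B2=E, B3=F, B4=E, B6=T, B9=T, B10=S
input #5 (h=0, k=-1, n=3): covers B1=T, B2=S, B3=F, B4=S, B6=F, B7=F, B8=S, B9=T, B10=S
input #6 (h=-2, k=0, n=2): covers B1=T, B2=S, B3=F, B4=E, B6=F, B7=F, B8=S, B9=T, B10=S
pool-wide coverage (21 outcomes): B1=T, B1=F, B2=S, B2=E, B3=T, B3=F, B4=S, B4=E, B5=F, B6=T, B6=F, B7=T, B7=F, B8=S, B8=E, B9=T, B9=F, B10=S, B10=E, B11=F, B12=F
checked all size-1 subsets: none covers 21 outcomes (max 12/21)
checked all size-2 subsets: none covers 21 outcomes (max 20/21)
size 3: inputs {1, 4, 5} cover all 21 outcomes, and no lexicographically smaller subset of this size does

Answer: 1, 4, 5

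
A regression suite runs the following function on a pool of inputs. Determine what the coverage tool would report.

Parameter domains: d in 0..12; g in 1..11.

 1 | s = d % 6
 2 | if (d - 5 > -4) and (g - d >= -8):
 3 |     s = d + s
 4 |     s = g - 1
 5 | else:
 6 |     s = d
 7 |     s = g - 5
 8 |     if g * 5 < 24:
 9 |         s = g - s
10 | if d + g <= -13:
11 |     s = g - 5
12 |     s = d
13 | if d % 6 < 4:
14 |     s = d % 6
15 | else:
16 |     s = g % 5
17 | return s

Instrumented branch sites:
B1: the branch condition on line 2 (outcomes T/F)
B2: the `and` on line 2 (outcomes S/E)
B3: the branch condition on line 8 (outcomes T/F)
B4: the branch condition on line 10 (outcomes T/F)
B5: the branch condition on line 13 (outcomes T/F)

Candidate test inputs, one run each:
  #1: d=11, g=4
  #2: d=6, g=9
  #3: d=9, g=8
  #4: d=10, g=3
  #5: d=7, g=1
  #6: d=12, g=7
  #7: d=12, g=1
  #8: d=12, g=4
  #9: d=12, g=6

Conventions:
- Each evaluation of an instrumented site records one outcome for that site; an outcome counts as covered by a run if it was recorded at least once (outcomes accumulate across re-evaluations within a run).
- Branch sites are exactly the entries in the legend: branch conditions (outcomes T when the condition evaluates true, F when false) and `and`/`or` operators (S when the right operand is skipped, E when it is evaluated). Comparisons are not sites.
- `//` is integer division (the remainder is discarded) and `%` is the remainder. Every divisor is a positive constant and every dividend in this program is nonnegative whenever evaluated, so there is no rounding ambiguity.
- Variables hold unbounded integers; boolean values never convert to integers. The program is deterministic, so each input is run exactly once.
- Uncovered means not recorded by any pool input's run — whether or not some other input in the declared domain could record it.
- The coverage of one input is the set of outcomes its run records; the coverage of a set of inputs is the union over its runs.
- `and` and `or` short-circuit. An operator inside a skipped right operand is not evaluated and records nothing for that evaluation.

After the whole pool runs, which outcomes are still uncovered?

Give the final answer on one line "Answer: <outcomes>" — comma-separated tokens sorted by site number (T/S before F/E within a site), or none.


input #1 (d=11, g=4): events B2->E, B1->T, B4->F, B5->F; covers B1=T, B2=E, B4=F, B5=F
input #2 (d=6, g=9): events B2->E, B1->T, B4->F, B5->T; covers B1=T, B2=E, B4=F, B5=T
input #3 (d=9, g=8): events B2->E, B1->T, B4->F, B5->T; covers B1=T, B2=E, B4=F, B5=T
input #4 (d=10, g=3): events B2->E, B1->T, B4->F, B5->F; covers B1=T, B2=E, B4=F, B5=F
input #5 (d=7, g=1): events B2->E, B1->T, B4->F, B5->T; covers B1=T, B2=E, B4=F, B5=T
input #6 (d=12, g=7): events B2->E, B1->T, B4->F, B5->T; covers B1=T, B2=E, B4=F, B5=T
input #7 (d=12, g=1): events B2->E, B1->F, B3->T, B4->F, B5->T; covers B1=F, B2=E, B3=T, B4=F, B5=T
input #8 (d=12, g=4): events B2->E, B1->T, B4->F, B5->T; covers B1=T, B2=E, B4=F, B5=T
input #9 (d=12, g=6): events B2->E, B1->T, B4->F, B5->T; covers B1=T, B2=E, B4=F, B5=T
union over the pool: B1=T, B1=F, B2=E, B3=T, B4=F, B5=T, B5=F
uncovered (3 of 10): B2=S, B3=F, B4=T
Answer: B2=S, B3=F, B4=T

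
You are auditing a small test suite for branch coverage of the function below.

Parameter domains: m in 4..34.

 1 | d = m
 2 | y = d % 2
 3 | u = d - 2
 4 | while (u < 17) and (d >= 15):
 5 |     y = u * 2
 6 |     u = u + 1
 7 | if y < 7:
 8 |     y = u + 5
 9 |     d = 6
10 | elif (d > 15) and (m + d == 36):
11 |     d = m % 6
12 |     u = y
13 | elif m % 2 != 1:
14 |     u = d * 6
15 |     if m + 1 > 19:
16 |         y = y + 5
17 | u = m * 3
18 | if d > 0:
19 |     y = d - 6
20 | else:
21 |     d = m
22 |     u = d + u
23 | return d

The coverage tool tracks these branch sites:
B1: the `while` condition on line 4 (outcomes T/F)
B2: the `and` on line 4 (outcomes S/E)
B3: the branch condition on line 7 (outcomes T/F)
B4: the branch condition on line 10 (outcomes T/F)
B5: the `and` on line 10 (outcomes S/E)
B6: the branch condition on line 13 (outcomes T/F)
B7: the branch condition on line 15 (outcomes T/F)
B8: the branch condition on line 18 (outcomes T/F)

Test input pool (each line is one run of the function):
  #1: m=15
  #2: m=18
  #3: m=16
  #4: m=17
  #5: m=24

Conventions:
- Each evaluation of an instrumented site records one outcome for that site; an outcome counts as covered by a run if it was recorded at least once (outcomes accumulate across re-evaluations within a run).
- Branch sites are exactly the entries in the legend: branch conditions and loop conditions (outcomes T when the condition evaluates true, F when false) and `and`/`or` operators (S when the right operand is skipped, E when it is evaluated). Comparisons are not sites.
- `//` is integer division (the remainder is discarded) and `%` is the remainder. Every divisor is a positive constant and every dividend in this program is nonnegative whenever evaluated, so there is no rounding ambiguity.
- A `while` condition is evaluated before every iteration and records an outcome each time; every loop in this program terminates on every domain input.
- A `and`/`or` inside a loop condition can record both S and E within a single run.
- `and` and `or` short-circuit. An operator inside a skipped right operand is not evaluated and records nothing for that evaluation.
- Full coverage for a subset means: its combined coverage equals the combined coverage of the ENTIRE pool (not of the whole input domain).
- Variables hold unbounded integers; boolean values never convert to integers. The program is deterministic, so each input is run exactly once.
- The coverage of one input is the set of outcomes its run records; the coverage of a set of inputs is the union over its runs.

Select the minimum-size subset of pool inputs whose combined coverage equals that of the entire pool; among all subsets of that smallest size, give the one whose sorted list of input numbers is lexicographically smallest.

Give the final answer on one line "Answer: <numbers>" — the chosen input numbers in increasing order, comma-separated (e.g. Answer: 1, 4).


test 1 (m=15) hits B1=T, B1=F, B2=S, B2=E, B3=F, B4=F, B5=S, B6=F, B8=T
test 2 (m=18) hits B1=T, B1=F, B2=S, B2=E, B3=F, B4=T, B5=E, B8=F
test 3 (m=16) hits B1=T, B1=F, B2=S, B2=E, B3=F, B4=F, B5=E, B6=T, B7=F, B8=T
test 4 (m=17) hits B1=T, B1=F, B2=S, B2=E, B3=F, B4=F, B5=E, B6=F, B8=T
test 5 (m=24) hits B1=F, B2=S, B3=T, B8=T
the full pool covers 15 outcomes: B1=T, B1=F, B2=S, B2=E, B3=T, B3=F, B4=T, B4=F, B5=S, B5=E, B6=T, B6=F, B7=F, B8=T, B8=F
every size-1 subset falls short of the 15 outcomes (best: 10/15)
every size-2 subset falls short of the 15 outcomes (best: 12/15)
every size-3 subset falls short of the 15 outcomes (best: 14/15)
the canonical winner is {1, 2, 3, 5}: size 4, full 15-outcome coverage, earliest index list among size-4 covers
Answer: 1, 2, 3, 5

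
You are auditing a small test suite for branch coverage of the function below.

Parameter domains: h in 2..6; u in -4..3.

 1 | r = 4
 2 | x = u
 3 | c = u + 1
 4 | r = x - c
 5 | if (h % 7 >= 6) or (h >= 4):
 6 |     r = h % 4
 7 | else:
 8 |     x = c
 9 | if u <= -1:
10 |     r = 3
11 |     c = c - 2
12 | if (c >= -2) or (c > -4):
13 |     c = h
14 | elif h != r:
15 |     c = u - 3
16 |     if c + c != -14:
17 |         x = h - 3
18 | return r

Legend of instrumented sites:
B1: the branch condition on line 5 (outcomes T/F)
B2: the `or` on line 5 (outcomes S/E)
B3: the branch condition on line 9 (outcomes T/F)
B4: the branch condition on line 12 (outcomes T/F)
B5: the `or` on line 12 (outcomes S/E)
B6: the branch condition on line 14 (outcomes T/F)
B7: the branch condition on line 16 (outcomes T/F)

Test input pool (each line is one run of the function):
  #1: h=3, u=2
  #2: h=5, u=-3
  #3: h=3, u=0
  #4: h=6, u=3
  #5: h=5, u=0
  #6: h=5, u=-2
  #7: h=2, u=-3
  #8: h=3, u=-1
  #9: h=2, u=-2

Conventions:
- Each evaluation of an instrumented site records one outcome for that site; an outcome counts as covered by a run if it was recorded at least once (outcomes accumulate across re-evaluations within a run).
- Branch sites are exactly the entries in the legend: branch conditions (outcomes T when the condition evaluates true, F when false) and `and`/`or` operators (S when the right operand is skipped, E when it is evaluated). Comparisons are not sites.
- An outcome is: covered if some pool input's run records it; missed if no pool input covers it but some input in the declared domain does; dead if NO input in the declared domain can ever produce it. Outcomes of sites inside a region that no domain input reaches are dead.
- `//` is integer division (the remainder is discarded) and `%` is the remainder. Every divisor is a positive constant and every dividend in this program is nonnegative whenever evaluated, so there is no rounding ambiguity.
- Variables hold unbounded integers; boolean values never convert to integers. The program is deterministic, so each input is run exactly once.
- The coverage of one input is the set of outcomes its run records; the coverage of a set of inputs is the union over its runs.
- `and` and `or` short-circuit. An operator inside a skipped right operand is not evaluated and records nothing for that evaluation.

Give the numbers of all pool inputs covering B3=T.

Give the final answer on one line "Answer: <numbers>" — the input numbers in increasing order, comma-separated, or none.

input #1 (h=3, u=2): never hits B3=T
input #2 (h=5, u=-3): hits B3=T
input #3 (h=3, u=0): never hits B3=T
input #4 (h=6, u=3): never hits B3=T
input #5 (h=5, u=0): never hits B3=T
input #6 (h=5, u=-2): hits B3=T
input #7 (h=2, u=-3): hits B3=T
input #8 (h=3, u=-1): hits B3=T
input #9 (h=2, u=-2): hits B3=T

Answer: 2, 6, 7, 8, 9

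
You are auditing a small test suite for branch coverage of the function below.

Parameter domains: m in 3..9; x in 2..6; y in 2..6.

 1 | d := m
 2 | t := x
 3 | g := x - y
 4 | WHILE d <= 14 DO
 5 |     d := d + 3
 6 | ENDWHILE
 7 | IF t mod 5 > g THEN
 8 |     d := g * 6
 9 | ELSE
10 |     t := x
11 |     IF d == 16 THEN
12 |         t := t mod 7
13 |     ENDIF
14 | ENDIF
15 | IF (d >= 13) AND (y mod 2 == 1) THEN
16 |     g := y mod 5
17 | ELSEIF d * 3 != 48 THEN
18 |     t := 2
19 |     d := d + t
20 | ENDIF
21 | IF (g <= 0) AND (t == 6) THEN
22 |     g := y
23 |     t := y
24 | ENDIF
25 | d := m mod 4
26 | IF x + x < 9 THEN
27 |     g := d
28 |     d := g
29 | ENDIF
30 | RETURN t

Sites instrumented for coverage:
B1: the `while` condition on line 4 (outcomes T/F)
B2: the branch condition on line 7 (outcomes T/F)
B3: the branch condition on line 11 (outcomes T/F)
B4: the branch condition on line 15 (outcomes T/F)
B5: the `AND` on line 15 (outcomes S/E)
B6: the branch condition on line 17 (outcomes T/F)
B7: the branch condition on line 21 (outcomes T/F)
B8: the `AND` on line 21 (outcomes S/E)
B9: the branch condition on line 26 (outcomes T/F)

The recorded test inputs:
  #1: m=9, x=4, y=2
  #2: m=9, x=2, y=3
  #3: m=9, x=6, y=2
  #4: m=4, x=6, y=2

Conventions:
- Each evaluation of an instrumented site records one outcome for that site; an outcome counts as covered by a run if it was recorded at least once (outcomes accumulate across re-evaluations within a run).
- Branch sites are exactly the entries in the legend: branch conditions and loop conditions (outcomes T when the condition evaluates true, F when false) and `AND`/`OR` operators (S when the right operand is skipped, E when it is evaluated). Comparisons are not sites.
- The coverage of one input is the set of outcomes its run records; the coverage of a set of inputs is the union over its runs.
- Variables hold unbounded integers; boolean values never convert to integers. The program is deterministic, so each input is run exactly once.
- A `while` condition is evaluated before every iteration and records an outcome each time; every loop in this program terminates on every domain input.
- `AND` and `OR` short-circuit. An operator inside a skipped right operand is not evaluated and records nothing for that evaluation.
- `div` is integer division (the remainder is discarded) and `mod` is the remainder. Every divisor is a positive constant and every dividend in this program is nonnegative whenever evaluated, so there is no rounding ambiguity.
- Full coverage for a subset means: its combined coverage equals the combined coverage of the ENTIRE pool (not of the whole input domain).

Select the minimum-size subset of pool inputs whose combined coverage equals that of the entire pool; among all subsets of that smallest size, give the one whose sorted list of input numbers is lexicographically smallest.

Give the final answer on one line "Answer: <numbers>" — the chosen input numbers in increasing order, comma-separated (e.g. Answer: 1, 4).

#1 (m=9, x=4, y=2) -> B1->T, B1->T, B1->F, B2->T, B5->S, B4->F, B6->T, B8->S, B7->F, B9->T; covered: B1=T, B1=F, B2=T, B4=F, B5=S, B6=T, B7=F, B8=S, B9=T
#2 (m=9, x=2, y=3) -> B1->T, B1->T, B1->F, B2->T, B5->S, B4->F, B6->T, B8->E, B7->F, B9->T; covered: B1=T, B1=F, B2=T, B4=F, B5=S, B6=T, B7=F, B8=E, B9=T
#3 (m=9, x=6, y=2) -> B1->T, B1->T, B1->F, B2->F, B3->F, B5->E, B4->F, B6->T, B8->S, B7->F, B9->F; covered: B1=T, B1=F, B2=F, B3=F, B4=F, B5=E, B6=T, B7=F, B8=S, B9=F
#4 (m=4, x=6, y=2) -> B1->T, B1->T, B1->T, B1->T, B1->F, B2->F, B3->T, B5->E, B4->F, B6->F, B8->S, B7->F, B9->F; covered: B1=T, B1=F, B2=F, B3=T, B4=F, B5=E, B6=F, B7=F, B8=S, B9=F
union over all inputs: B1=T, B1=F, B2=T, B2=F, B3=T, B3=F, B4=F, B5=S, B5=E, B6=T, B6=F, B7=F, B8=S, B8=E, B9=T, B9=F (16 outcomes)
every size-1 subset falls short of the 16 outcomes (best: 10/16)
every size-2 subset falls short of the 16 outcomes (best: 15/16)
at size 3, {2, 3, 4} reaches all 16 outcomes; every lexicographically earlier size-3 subset fails

Answer: 2, 3, 4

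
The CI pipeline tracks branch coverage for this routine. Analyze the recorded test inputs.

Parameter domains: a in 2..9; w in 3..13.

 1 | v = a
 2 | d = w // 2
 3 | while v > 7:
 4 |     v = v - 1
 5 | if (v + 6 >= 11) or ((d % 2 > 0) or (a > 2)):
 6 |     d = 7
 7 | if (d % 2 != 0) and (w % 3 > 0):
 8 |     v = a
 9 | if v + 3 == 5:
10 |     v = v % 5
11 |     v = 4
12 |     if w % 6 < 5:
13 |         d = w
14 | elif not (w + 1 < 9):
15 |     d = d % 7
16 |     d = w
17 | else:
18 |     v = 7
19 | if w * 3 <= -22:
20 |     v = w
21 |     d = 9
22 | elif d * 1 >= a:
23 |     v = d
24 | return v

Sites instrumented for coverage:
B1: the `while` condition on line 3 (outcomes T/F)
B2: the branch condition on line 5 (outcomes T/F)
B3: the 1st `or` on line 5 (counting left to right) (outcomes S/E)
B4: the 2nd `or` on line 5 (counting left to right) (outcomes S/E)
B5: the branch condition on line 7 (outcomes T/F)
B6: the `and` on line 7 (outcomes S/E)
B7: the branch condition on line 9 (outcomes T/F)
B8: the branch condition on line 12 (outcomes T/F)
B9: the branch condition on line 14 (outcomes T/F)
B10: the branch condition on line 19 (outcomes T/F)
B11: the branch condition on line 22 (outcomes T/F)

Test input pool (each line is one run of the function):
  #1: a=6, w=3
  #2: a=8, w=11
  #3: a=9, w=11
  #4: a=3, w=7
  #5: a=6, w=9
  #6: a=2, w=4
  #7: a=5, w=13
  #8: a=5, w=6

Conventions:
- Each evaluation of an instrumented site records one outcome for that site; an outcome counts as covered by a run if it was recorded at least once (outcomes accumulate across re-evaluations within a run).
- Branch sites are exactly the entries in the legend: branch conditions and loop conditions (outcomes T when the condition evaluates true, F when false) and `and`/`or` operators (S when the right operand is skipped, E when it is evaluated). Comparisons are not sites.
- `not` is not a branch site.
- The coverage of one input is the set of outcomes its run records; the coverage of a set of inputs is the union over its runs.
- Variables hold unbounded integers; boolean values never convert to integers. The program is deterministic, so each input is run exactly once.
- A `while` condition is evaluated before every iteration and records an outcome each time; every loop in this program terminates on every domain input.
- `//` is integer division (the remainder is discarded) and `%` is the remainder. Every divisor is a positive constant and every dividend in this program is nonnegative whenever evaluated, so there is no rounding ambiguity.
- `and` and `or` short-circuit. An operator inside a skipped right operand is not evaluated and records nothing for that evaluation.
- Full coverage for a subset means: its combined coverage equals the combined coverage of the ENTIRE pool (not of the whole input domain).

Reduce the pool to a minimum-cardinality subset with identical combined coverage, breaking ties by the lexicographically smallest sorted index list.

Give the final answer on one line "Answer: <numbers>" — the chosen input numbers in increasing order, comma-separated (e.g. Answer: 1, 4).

run #1 (a=6, w=3) records B1=F, B2=T, B3=S, B5=F, B6=E, B7=F, B9=F, B10=F, B11=T
run #2 (a=8, w=11) records B1=T, B1=F, B2=T, B3=S, B5=T, B6=E, B7=F, B9=T, B10=F, B11=T
run #3 (a=9, w=11) records B1=T, B1=F, B2=T, B3=S, B5=T, B6=E, B7=F, B9=T, B10=F, B11=T
run #4 (a=3, w=7) records B1=F, B2=T, B3=E, B4=S, B5=T, B6=E, B7=F, B9=F, B10=F, B11=T
run #5 (a=6, w=9) records B1=F, B2=T, B3=S, B5=F, B6=E, B7=F, B9=T, B10=F, B11=T
run #6 (a=2, w=4) records B1=F, B2=F, B3=E, B4=E, B5=F, B6=S, B7=T, B8=T, B10=F, B11=T
run #7 (a=5, w=13) records B1=F, B2=T, B3=S, B5=T, B6=E, B7=F, B9=T, B10=F, B11=T
run #8 (a=5, w=6) records B1=F, B2=T, B3=S, B5=F, B6=E, B7=F, B9=F, B10=F, B11=T
pool-wide coverage (19 outcomes): B1=T, B1=F, B2=T, B2=F, B3=S, B3=E, B4=S, B4=E, B5=T, B5=F, B6=S, B6=E, B7=T, B7=F, B8=T, B9=T, B9=F, B10=F, B11=T
size 1 is not enough: best union over all size-1 subsets is 10/19
size 2 is not enough: best union over all size-2 subsets is 17/19
size 3: inputs {2, 4, 6} cover all 19 outcomes, and no lexicographically smaller subset of this size does

Answer: 2, 4, 6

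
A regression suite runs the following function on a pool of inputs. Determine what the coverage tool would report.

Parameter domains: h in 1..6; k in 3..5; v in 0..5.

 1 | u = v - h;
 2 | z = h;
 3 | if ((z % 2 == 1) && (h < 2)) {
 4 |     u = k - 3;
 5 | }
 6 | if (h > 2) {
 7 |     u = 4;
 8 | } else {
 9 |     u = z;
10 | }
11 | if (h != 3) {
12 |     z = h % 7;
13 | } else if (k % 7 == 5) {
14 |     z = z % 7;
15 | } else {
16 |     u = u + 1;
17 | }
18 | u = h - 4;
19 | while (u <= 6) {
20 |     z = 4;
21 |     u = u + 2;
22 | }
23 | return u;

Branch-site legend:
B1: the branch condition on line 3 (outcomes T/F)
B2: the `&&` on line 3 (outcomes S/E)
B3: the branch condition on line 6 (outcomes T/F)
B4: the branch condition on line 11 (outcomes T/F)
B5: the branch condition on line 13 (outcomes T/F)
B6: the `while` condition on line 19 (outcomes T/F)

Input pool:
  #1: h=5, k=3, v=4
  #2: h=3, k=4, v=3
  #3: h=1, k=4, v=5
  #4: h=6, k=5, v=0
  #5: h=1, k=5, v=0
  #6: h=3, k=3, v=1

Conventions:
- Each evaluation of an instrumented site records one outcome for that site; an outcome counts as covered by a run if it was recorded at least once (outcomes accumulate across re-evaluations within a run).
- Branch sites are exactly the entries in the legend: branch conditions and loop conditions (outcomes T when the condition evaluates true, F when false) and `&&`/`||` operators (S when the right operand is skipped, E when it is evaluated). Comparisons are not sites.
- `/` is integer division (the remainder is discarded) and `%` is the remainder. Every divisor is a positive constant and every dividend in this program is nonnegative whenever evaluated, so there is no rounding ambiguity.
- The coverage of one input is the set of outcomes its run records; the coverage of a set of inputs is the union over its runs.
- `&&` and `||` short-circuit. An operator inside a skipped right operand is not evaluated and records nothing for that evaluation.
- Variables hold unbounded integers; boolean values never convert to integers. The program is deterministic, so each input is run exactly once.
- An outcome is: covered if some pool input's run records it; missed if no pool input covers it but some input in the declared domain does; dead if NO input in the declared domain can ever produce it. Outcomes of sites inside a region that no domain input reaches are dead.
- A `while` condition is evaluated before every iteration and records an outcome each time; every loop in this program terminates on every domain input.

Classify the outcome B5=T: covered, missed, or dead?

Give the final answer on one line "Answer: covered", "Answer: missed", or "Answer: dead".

no pool input records B5=T
but domain input (h=3, k=5, v=0) does record it -> reachable, so missed

Answer: missed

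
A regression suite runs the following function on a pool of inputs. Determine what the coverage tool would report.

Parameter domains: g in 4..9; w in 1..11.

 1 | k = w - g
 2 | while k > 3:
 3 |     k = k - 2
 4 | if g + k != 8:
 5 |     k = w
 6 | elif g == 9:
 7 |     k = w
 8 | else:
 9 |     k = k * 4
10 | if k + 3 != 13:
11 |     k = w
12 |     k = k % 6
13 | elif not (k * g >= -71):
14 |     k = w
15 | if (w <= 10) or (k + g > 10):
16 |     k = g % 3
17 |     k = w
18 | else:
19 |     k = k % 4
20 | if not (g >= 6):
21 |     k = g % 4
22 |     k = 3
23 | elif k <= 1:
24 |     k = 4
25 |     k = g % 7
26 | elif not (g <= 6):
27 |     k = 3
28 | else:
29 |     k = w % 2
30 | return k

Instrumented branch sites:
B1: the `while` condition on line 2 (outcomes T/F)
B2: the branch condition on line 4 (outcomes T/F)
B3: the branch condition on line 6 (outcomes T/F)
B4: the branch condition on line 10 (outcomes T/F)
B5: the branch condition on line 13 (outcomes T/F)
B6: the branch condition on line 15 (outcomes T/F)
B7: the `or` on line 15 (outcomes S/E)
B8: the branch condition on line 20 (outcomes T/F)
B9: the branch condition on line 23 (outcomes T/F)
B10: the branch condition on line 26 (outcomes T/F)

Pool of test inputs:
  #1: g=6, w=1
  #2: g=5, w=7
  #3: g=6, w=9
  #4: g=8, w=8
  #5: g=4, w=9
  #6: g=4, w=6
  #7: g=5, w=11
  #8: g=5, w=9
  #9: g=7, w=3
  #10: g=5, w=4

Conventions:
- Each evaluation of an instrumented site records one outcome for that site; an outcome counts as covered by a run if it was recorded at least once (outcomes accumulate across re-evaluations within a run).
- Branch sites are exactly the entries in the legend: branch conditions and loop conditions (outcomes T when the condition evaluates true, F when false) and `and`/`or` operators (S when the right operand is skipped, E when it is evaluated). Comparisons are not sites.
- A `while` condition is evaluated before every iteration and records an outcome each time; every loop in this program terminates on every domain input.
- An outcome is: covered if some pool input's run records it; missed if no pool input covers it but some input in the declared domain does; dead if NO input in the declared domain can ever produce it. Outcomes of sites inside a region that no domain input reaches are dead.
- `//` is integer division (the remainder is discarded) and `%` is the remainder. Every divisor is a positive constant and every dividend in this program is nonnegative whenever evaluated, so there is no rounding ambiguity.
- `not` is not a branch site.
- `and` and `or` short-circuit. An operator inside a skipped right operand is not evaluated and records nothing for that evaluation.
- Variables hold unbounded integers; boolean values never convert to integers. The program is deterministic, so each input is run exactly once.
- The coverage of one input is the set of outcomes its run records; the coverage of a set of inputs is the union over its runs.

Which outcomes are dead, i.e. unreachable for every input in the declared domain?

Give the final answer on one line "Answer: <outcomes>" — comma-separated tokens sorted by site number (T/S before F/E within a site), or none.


sweeping the full domain (66 inputs) for each outcome:
  B5=T: unreachable across the whole domain -> dead
  reachable outcomes have witnesses, e.g. B1=T (e.g. g=4, w=8), B1=F (e.g. g=4, w=1), B2=T (e.g. g=4, w=1), B2=F (e.g. g=5, w=8)
Answer: B5=T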